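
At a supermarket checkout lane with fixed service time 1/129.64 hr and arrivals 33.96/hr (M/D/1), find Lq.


ρ = 33.96/129.64 = 0.2620
M/D/1: Lq = ρ²/(2(1−ρ)) = 0.06862/(2·0.7380) = 0.04649

Final: 0.04649


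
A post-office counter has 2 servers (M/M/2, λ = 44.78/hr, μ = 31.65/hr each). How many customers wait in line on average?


a = λ/μ = 1.4148; ρ = a/2 = 0.7074
P₀ = 0.171355
Lq = P₀·a^c·ρ / (c!·(1−ρ)²) = 0.171355·2.00180·0.7074/(2·0.08560)
= 1.41740

Final: 1.41740


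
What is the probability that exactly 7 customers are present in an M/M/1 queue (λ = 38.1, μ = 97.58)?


ρ = 38.1/97.58 = 0.3904
P_n = (1−ρ)·ρ^n = (1 − 0.3904)·0.3904^7 = 0.6096·0.001383 = 0.0008433

Final: 0.0008433


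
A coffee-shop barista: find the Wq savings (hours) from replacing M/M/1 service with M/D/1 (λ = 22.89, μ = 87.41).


ρ = 22.89/87.41 = 0.2619
Wq(M/M/1) = ρ/(μ−λ) = 0.2619/64.52 = 0.004059 hr
Wq(M/D/1) = ρ/(2(μ−λ)) = 0.002029 hr
Savings = 0.004059 − 0.002029 = 0.002029 hr

Final: 0.002029 hr


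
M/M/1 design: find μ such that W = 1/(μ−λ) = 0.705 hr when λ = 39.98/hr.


W = 1/(μ−λ) ⇒ μ − λ = 1/W = 1/0.705 = 1.4184
μ = λ + 1/W = 39.98 + 1.4184 = 41.3984 per hr

Final: 41.3984 /hr


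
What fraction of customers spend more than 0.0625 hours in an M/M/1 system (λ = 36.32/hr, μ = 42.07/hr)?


W ~ Exponential(μ−λ) for M/M/1.
μ − λ = 42.07 − 36.32 = 5.7500
P(W > t) = e^{−(μ−λ)t} = e^{−0.3594} = 0.698113

Final: 0.698113


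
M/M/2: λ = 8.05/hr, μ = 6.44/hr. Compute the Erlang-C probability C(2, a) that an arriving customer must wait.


a = λ/μ = 1.2500; ρ = a/2 = 0.6250
P₀ = 0.230769 (from M/M/c formula)
C(c,a) = [a^c/(c!(1−ρ))]·P₀ = [1.56250/(2·0.3750)]·0.230769
= 2.08333·0.230769 = 0.480769

Final: 0.480769


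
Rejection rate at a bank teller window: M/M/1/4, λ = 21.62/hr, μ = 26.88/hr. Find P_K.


ρ = λ/μ = 21.62/26.88 = 0.8043
P_K = (1−ρ)ρ^K/(1−ρ^(K+1)) = (0.1957·0.418510)/(1 − 0.336614)
= 0.081896/0.663386 = 0.123451

Final: 0.123451


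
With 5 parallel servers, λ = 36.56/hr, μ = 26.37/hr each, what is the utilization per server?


ρ = λ/(cμ) = 36.56/(5·26.37) = 36.56/131.85 = 0.2773

Final: 0.2773


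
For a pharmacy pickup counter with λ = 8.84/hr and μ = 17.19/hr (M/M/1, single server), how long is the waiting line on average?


ρ = 8.84/17.19 = 0.5143
Lq = ρ²/(1−ρ) = 0.2645/0.4857 = 0.5444

Final: 0.5444


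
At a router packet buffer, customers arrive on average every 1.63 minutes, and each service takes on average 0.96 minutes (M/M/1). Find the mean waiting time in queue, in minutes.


λ = 60/1.63 = 36.8098 /hr
μ = 60/0.96 = 62.5000 /hr
ρ = λ/μ = 36.8098/62.5000 = 0.5890
Wq = ρ/(μ−λ) = 0.5890/(62.5000−36.8098) = 0.02293 hr
In minutes: 0.02293·60 = 1.376 min

Final: 1.376 min


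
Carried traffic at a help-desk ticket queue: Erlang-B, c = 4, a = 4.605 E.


B(4,4.605) = 0.365813 (Erlang-B)
Carried load = a(1 − B) = 4.605·(1 − 0.365813) = 4.605·0.634187 = 2.9204 E

Final: 2.9204 Erlangs


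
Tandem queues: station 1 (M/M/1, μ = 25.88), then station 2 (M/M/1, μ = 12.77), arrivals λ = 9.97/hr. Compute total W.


Each node sees arrival rate λ = 9.97/hr (tandem ⇒ throughput preserved).
W₁ = 1/(μ₁−λ) = 1/(25.88−9.97) = 0.06285 hr
W₂ = 1/(μ₂−λ) = 1/(12.77−9.97) = 0.35714 hr
W_total = W₁ + W₂ = 0.06285 + 0.35714 = 0.42000 hr

Final: 0.42000 hr


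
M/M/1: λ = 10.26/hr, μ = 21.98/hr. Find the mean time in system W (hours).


W = 1/(μ−λ) = 1/(21.98 − 10.26) = 1/11.72 = 0.08532 hr

Final: 0.08532 hr


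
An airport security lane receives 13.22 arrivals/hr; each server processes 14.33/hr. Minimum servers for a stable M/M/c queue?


Stability requires cμ > λ ⇔ c > λ/μ.
λ/μ = 13.22/14.33 = 0.9225
Minimum integer c = ⌊0.9225⌋ + 1 = 1
Check: 1·14.33 = 14.33 > 13.22, while 0·14.33 = 0.00 ≤ 13.22

Final: 1 servers


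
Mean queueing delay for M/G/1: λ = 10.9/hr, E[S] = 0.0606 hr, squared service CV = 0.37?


ρ = λ·E[S] = 10.9·0.0606 = 0.6605
E[S²] = E[S]²(1+C_s²) = 0.0606²·(1+0.37) = 0.005031
Wq = λ·E[S²]/(2(1−ρ)) = 10.9·0.005031/(2·0.3395) = 0.08077 hr

Final: 0.08077 hr


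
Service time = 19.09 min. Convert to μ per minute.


μ = 1/(service time) in consistent units.
1 minute = 1 min, so μ = 1/19.09 = 0.05238 per minute

Final: 0.05238 /min


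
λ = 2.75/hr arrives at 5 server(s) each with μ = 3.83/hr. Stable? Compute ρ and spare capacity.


Total capacity cμ = 5·3.83 = 19.15/hr
ρ = λ/(cμ) = 2.75/19.15 = 0.1436
Stable ⇔ ρ < 1: YES
Spare capacity = cμ − λ = 19.15 − 2.75 = 16.40/hr

Final: ρ = 0.1436; stable; margin = 16.40/hr


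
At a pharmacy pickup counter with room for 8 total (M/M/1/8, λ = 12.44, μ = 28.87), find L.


ρ = 12.44/28.87 = 0.4309
L = ρ[1 − (K+1)ρ^K + Kρ^(K+1)] / [(1−ρ)(1−ρ^(K+1))]
Numerator: 0.4309·(1 − 9·0.001188 + 8·0.0005121) = 0.428053
Denominator: (0.5691)·(0.999488) = 0.568811
L = 0.428053/0.568811 = 0.7525

Final: 0.7525


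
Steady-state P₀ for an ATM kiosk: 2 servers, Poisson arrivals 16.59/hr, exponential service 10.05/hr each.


a = λ/μ = 16.59/10.05 = 1.6507; ρ = a/c = 0.8254
Σ_{k=0}^{1} a^k/k! (terms k=0..1) = 1.00000 + 1.65075 = 2.65075
Tail: a^2/(2!(1−ρ)) = 2.72496/(2·0.1746) = 7.80225
P₀ = 1/(2.65075 + 7.80225) = 1/10.45299 = 0.095666

Final: 0.095666


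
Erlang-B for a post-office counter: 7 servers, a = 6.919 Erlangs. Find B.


B(c,a) = (a^c/c!) / Σ_{k=0}^{c} a^k/k!
a^7/7! = 150.616579
Σ terms (k=0..7): 1.00000 + 6.91900 + 23.93628 + 55.20504 + 95.49092 + 132.14034 + 152.37983 + 150.61658 = 617.687988
B = 150.616579/617.687988 = 0.243839

Final: 0.243839


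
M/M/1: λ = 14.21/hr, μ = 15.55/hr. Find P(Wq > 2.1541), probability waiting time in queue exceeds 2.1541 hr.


ρ = 14.21/15.55 = 0.9138
P(Wq > t) = ρ·e^{−(μ−λ)t} = 0.9138·e^{−2.8865}
= 0.9138·0.055771 = 0.050965

Final: 0.050965


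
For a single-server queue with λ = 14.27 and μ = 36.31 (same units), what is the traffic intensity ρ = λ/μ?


ρ = λ/μ = 14.27/36.31 = 0.3930

Final: 0.3930


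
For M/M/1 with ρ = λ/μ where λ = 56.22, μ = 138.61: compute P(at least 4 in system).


ρ = 56.22/138.61 = 0.4056
P(N ≥ n) = ρ^n = 0.4056^4 = 0.027064

Final: 0.027064


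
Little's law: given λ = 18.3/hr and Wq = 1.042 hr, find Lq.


Lq = λWq = 18.3·1.042 = 19.0686

Final: 19.0686


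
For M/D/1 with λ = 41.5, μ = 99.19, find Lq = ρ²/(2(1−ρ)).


ρ = 41.5/99.19 = 0.4184
M/D/1: Lq = ρ²/(2(1−ρ)) = 0.1750/(2·0.5816) = 0.15049

Final: 0.15049


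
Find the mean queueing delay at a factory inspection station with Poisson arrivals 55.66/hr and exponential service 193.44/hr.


ρ = 55.66/193.44 = 0.2877
Wq = ρ/(μ−λ) = 0.2877/(193.44 − 55.66) = 0.2877/137.78 = 0.002088 hr

Final: 0.002088 hr


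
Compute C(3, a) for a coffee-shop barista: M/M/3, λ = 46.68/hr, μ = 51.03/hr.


a = λ/μ = 0.9148; ρ = a/3 = 0.3049
P₀ = 0.397348 (from M/M/c formula)
C(c,a) = [a^c/(c!(1−ρ))]·P₀ = [0.76545/(6·0.6951)]·0.397348
= 0.18354·0.397348 = 0.072929

Final: 0.072929


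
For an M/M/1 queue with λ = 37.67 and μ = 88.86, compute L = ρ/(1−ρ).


ρ = λ/μ = 37.67/88.86 = 0.4239
L = ρ/(1−ρ) = 0.4239/(1 − 0.4239) = 0.4239/0.5761 = 0.7359

Final: 0.7359


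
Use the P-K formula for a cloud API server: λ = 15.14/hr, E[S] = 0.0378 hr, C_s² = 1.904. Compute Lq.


ρ = λ·E[S] = 15.14·0.0378 = 0.5723
Lq = ρ²(1+C_s²)/(2(1−ρ)) = 0.3275·(1+1.904)/(2·0.4277)
= 0.3275·2.9040/0.8554 = 1.11187

Final: 1.11187


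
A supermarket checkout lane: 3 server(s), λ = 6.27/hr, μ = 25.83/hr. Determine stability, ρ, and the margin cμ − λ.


Total capacity cμ = 3·25.83 = 77.49/hr
ρ = λ/(cμ) = 6.27/77.49 = 0.08091
Stable ⇔ ρ < 1: YES
Spare capacity = cμ − λ = 77.49 − 6.27 = 71.22/hr

Final: ρ = 0.08091; stable; margin = 71.22/hr


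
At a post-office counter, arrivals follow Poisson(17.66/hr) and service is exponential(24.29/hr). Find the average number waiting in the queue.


ρ = 17.66/24.29 = 0.7270
Lq = ρ²/(1−ρ) = 0.5286/0.2730 = 1.9366

Final: 1.9366


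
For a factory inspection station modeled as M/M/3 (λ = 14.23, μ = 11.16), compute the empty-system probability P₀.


a = λ/μ = 14.23/11.16 = 1.2751; ρ = a/c = 0.4250
Σ_{k=0}^{2} a^k/k! (terms k=0..2) = 1.00000 + 1.27509 + 0.81293 = 3.08802
Tail: a^3/(3!(1−ρ)) = 2.07311/(6·0.5750) = 0.60093
P₀ = 1/(3.08802 + 0.60093) = 1/3.68895 = 0.271080

Final: 0.271080


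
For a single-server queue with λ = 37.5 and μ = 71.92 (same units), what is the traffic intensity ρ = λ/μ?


ρ = λ/μ = 37.5/71.92 = 0.5214

Final: 0.5214


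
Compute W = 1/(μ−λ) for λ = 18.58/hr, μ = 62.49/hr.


W = 1/(μ−λ) = 1/(62.49 − 18.58) = 1/43.91 = 0.02277 hr

Final: 0.02277 hr


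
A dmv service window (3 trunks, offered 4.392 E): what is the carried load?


B(3,4.392) = 0.484278 (Erlang-B)
Carried load = a(1 − B) = 4.392·(1 − 0.484278) = 4.392·0.515722 = 2.2651 E

Final: 2.2651 Erlangs


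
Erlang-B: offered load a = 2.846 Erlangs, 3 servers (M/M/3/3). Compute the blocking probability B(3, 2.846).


B(c,a) = (a^c/c!) / Σ_{k=0}^{c} a^k/k!
a^3/3! = 3.841965
Σ terms (k=0..3): 1.00000 + 2.84600 + 4.04986 + 3.84197 = 11.737823
B = 3.841965/11.737823 = 0.327315

Final: 0.327315


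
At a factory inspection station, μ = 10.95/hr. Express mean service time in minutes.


Mean service time = 1/μ = 1/10.95 hour = 0.09132 hour
In minutes: 0.09132 × 60 = 5.4795 min

Final: 5.4795 min


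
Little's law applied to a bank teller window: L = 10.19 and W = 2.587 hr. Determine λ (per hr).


λ = L/W = 10.19/2.587 = 3.9389 /hr

Final: 3.9389 /hr


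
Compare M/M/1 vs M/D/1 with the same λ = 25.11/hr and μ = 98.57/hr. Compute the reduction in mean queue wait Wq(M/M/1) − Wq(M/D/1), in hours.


ρ = 25.11/98.57 = 0.2547
Wq(M/M/1) = ρ/(μ−λ) = 0.2547/73.46 = 0.003468 hr
Wq(M/D/1) = ρ/(2(μ−λ)) = 0.001734 hr
Savings = 0.003468 − 0.001734 = 0.001734 hr

Final: 0.001734 hr


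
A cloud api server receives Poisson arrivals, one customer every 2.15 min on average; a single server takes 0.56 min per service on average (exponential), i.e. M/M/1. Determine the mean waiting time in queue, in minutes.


λ = 60/2.15 = 27.9070 /hr
μ = 60/0.56 = 107.1429 /hr
ρ = λ/μ = 27.9070/107.1429 = 0.2605
Wq = ρ/(μ−λ) = 0.2605/(107.1429−27.9070) = 0.003287 hr
In minutes: 0.003287·60 = 0.1972 min

Final: 0.1972 min


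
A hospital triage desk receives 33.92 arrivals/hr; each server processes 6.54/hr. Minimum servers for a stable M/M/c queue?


Stability requires cμ > λ ⇔ c > λ/μ.
λ/μ = 33.92/6.54 = 5.1865
Minimum integer c = ⌊5.1865⌋ + 1 = 6
Check: 6·6.54 = 39.24 > 33.92, while 5·6.54 = 32.70 ≤ 33.92

Final: 6 servers


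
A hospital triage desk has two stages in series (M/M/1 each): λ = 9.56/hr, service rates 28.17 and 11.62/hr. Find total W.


Each node sees arrival rate λ = 9.56/hr (tandem ⇒ throughput preserved).
W₁ = 1/(μ₁−λ) = 1/(28.17−9.56) = 0.05373 hr
W₂ = 1/(μ₂−λ) = 1/(11.62−9.56) = 0.48544 hr
W_total = W₁ + W₂ = 0.05373 + 0.48544 = 0.53917 hr

Final: 0.53917 hr


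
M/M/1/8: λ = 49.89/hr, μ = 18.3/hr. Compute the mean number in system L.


ρ = 49.89/18.3 = 2.7262
L = ρ[1 − (K+1)ρ^K + Kρ^(K+1)] / [(1−ρ)(1−ρ^(K+1))]
Numerator: 2.7262·(1 − 9·3051.401207 + 8·8318.820012) = 106565.446837
Denominator: (-1.7262)·(-8317.820012) = 14358.466348
L = 106565.446837/14358.466348 = 7.4218

Final: 7.4218


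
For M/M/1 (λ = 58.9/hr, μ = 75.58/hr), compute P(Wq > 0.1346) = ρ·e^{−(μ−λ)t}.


ρ = 58.9/75.58 = 0.7793
P(Wq > t) = ρ·e^{−(μ−λ)t} = 0.7793·e^{−2.2451}
= 0.7793·0.105914 = 0.082539

Final: 0.082539


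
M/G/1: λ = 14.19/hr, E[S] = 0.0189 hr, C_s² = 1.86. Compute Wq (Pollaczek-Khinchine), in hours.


ρ = λ·E[S] = 14.19·0.0189 = 0.2682
E[S²] = E[S]²(1+C_s²) = 0.0189²·(1+1.86) = 0.001022
Wq = λ·E[S²]/(2(1−ρ)) = 14.19·0.001022/(2·0.7318) = 0.009905 hr

Final: 0.009905 hr


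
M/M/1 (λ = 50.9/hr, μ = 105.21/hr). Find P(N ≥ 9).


ρ = 50.9/105.21 = 0.4838
P(N ≥ n) = ρ^n = 0.4838^9 = 0.001452

Final: 0.001452


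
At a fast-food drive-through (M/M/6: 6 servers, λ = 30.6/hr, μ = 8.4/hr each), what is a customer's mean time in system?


a = 3.6429; ρ = 0.6071; P₀ = 0.024826
Lq = P₀·a^c·ρ/(c!(1−ρ)²) = 0.31699
Wq = Lq/λ = 0.31699/30.6 = 0.01036 hr
W = Wq + 1/μ = 0.01036 + 0.11905 = 0.12941 hr

Final: 0.12941 hr


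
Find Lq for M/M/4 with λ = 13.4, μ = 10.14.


a = λ/μ = 1.3215; ρ = a/4 = 0.3304
P₀ = 0.265317
Lq = P₀·a^c·ρ / (c!·(1−ρ)²) = 0.265317·3.04977·0.3304/(24·0.44840)
= 0.02484

Final: 0.02484


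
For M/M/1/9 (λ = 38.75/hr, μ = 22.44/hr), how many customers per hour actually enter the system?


ρ = 1.7268; P_K = (1−ρ)ρ^9/(1−ρ^10) = 0.422696
λ_eff = λ(1 − P_K) = 38.75·(1 − 0.422696) = 38.75·0.577304 = 22.3705 /hr

Final: 22.3705 /hr


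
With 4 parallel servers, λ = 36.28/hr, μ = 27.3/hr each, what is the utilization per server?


ρ = λ/(cμ) = 36.28/(4·27.3) = 36.28/109.20 = 0.3322

Final: 0.3322


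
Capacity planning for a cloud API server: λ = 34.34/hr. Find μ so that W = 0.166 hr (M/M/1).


W = 1/(μ−λ) ⇒ μ − λ = 1/W = 1/0.166 = 6.0241
μ = λ + 1/W = 34.34 + 6.0241 = 40.3641 per hr

Final: 40.3641 /hr


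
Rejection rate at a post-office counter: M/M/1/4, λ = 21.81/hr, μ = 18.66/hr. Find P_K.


ρ = λ/μ = 21.81/18.66 = 1.1688
P_K = (1−ρ)ρ^K/(1−ρ^(K+1)) = (-0.1688·1.866277)/(1 − 2.181324)
= -0.315047/-1.181324 = 0.266690

Final: 0.266690


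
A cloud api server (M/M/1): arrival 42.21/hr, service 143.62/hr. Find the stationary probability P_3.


ρ = 42.21/143.62 = 0.2939
P_n = (1−ρ)·ρ^n = (1 − 0.2939)·0.2939^3 = 0.7061·0.025386 = 0.017925

Final: 0.017925


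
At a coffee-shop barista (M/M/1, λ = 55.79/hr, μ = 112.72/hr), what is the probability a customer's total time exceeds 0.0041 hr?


W ~ Exponential(μ−λ) for M/M/1.
μ − λ = 112.72 − 55.79 = 56.9300
P(W > t) = e^{−(μ−λ)t} = e^{−0.2334} = 0.791826

Final: 0.791826


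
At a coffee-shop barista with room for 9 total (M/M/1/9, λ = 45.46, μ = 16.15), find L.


ρ = 45.46/16.15 = 2.8149
L = ρ[1 − (K+1)ρ^K + Kρ^(K+1)] / [(1−ρ)(1−ρ^(K+1))]
Numerator: 2.8149·(1 − 10·11094.612607 + 9·31229.788801) = 478872.468029
Denominator: (-1.8149)·(-31228.788801) = 56675.900914
L = 478872.468029/56675.900914 = 8.4493

Final: 8.4493


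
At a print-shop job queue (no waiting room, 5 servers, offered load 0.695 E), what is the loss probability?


B(c,a) = (a^c/c!) / Σ_{k=0}^{c} a^k/k!
a^5/5! = 0.001351
Σ terms (k=0..5): 1.00000 + 0.69500 + 0.24151 + 0.05595 + 0.009721 + 0.001351 = 2.003536
B = 0.001351/2.003536 = 0.0006744

Final: 0.0006744


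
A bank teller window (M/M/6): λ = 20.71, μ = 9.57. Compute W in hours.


a = 2.1641; ρ = 0.3607; P₀ = 0.114585
Lq = P₀·a^c·ρ/(c!(1−ρ)²) = 0.01442
Wq = Lq/λ = 0.01442/20.71 = 0.0006965 hr
W = Wq + 1/μ = 0.0006965 + 0.10449 = 0.10519 hr

Final: 0.10519 hr


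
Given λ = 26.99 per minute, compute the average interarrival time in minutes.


Mean interarrival time = 1/λ = 1/26.99 minute = 0.03705 minute
In minutes: 0.03705 × 1 = 0.03705 min

Final: 0.03705 min


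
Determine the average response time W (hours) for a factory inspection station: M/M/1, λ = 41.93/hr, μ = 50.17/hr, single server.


W = 1/(μ−λ) = 1/(50.17 − 41.93) = 1/8.24 = 0.1214 hr

Final: 0.1214 hr


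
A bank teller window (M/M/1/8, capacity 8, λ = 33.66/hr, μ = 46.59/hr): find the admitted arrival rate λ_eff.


ρ = 0.7225; P_K = (1−ρ)ρ^8/(1−ρ^9) = 0.021768
λ_eff = λ(1 − P_K) = 33.66·(1 − 0.021768) = 33.66·0.978232 = 32.9273 /hr

Final: 32.9273 /hr


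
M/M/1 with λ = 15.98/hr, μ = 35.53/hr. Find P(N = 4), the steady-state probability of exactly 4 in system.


ρ = 15.98/35.53 = 0.4498
P_n = (1−ρ)·ρ^n = (1 − 0.4498)·0.4498^4 = 0.5502·0.040919 = 0.022515

Final: 0.022515


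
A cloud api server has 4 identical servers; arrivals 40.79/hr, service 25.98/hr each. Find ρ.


ρ = λ/(cμ) = 40.79/(4·25.98) = 40.79/103.92 = 0.3925

Final: 0.3925


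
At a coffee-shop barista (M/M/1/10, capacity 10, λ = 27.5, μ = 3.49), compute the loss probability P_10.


ρ = λ/μ = 27.5/3.49 = 7.8797
P_K = (1−ρ)ρ^K/(1−ρ^(K+1)) = (-6.8797·922725810.155933)/(1 − 7270762114.409218)
= -6348036304.253284/-7270762113.409218 = 0.873091

Final: 0.873091


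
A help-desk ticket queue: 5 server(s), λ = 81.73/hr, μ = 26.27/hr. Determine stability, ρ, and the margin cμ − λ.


Total capacity cμ = 5·26.27 = 131.35/hr
ρ = λ/(cμ) = 81.73/131.35 = 0.6222
Stable ⇔ ρ < 1: YES
Spare capacity = cμ − λ = 131.35 − 81.73 = 49.62/hr

Final: ρ = 0.6222; stable; margin = 49.62/hr


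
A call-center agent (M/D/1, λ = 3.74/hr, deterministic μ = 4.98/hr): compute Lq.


ρ = 3.74/4.98 = 0.7510
M/D/1: Lq = ρ²/(2(1−ρ)) = 0.5640/(2·0.2490) = 1.13256

Final: 1.13256


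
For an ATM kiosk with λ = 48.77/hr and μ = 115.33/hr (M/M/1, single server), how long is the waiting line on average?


ρ = 48.77/115.33 = 0.4229
Lq = ρ²/(1−ρ) = 0.1788/0.5771 = 0.3098

Final: 0.3098


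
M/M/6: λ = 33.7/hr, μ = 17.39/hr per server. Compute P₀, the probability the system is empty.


a = λ/μ = 33.7/17.39 = 1.9379; ρ = a/c = 0.3230
Σ_{k=0}^{5} a^k/k! (terms k=0..5) = 1.00000 + 1.93790 + 1.87772 + 1.21294 + 0.58764 + 0.22776 = 6.84395
Tail: a^6/(6!(1−ρ)) = 52.96414/(720·0.6770) = 0.10865
P₀ = 1/(6.84395 + 0.10865) = 1/6.95261 = 0.143831

Final: 0.143831


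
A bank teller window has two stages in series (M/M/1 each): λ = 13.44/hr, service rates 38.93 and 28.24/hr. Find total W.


Each node sees arrival rate λ = 13.44/hr (tandem ⇒ throughput preserved).
W₁ = 1/(μ₁−λ) = 1/(38.93−13.44) = 0.03923 hr
W₂ = 1/(μ₂−λ) = 1/(28.24−13.44) = 0.06757 hr
W_total = W₁ + W₂ = 0.03923 + 0.06757 = 0.10680 hr

Final: 0.10680 hr


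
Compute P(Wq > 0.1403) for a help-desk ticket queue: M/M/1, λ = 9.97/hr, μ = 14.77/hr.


ρ = 9.97/14.77 = 0.6750
P(Wq > t) = ρ·e^{−(μ−λ)t} = 0.6750·e^{−0.6734}
= 0.6750·0.509951 = 0.344226

Final: 0.344226


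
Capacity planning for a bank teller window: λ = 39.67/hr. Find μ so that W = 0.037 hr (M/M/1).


W = 1/(μ−λ) ⇒ μ − λ = 1/W = 1/0.037 = 27.0270
μ = λ + 1/W = 39.67 + 27.0270 = 66.6970 per hr

Final: 66.6970 /hr


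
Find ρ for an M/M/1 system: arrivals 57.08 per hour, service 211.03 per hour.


ρ = λ/μ = 57.08/211.03 = 0.2705

Final: 0.2705


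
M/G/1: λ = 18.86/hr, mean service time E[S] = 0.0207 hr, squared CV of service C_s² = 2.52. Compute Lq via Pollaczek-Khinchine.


ρ = λ·E[S] = 18.86·0.0207 = 0.3904
Lq = ρ²(1+C_s²)/(2(1−ρ)) = 0.1524·(1+2.52)/(2·0.6096)
= 0.1524·3.5200/1.2192 = 0.44004

Final: 0.44004


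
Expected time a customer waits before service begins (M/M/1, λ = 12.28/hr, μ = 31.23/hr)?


ρ = 12.28/31.23 = 0.3932
Wq = ρ/(μ−λ) = 0.3932/(31.23 − 12.28) = 0.3932/18.95 = 0.02075 hr

Final: 0.02075 hr


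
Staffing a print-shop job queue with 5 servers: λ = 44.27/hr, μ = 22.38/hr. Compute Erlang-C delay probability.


a = λ/μ = 1.9781; ρ = a/5 = 0.3956
P₀ = 0.137360 (from M/M/c formula)
C(c,a) = [a^c/(c!(1−ρ))]·P₀ = [30.28637/(120·0.6044)]·0.137360
= 0.41760·0.137360 = 0.057361

Final: 0.057361


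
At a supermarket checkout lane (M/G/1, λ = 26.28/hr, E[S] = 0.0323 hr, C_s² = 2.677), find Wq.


ρ = λ·E[S] = 26.28·0.0323 = 0.8488
E[S²] = E[S]²(1+C_s²) = 0.0323²·(1+2.677) = 0.003836
Wq = λ·E[S²]/(2(1−ρ)) = 26.28·0.003836/(2·0.1512) = 0.33348 hr

Final: 0.33348 hr


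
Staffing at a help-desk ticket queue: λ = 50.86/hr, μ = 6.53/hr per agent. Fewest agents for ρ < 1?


Stability requires cμ > λ ⇔ c > λ/μ.
λ/μ = 50.86/6.53 = 7.7887
Minimum integer c = ⌊7.7887⌋ + 1 = 8
Check: 8·6.53 = 52.24 > 50.86, while 7·6.53 = 45.71 ≤ 50.86

Final: 8 servers


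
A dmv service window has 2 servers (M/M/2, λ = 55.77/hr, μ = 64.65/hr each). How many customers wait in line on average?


a = λ/μ = 0.8626; ρ = a/2 = 0.4313
P₀ = 0.397309
Lq = P₀·a^c·ρ / (c!·(1−ρ)²) = 0.397309·0.74416·0.4313/(2·0.32339)
= 0.19717

Final: 0.19717


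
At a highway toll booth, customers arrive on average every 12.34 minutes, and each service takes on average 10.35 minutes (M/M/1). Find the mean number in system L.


λ = 60/12.34 = 4.8622 /hr
μ = 60/10.35 = 5.7971 /hr
ρ = λ/μ = 4.8622/5.7971 = 0.8387
L = ρ/(1−ρ) = 0.8387/0.1613 = 5.2010

Final: 5.2010


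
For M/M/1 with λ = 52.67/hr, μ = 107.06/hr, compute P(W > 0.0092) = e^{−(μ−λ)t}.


W ~ Exponential(μ−λ) for M/M/1.
μ − λ = 107.06 − 52.67 = 54.3900
P(W > t) = e^{−(μ−λ)t} = e^{−0.5004} = 0.606295

Final: 0.606295


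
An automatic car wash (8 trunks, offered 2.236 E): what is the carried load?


B(8,2.236) = 0.001657 (Erlang-B)
Carried load = a(1 − B) = 2.236·(1 − 0.001657) = 2.236·0.998343 = 2.2323 E

Final: 2.2323 Erlangs


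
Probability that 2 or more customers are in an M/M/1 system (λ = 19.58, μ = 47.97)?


ρ = 19.58/47.97 = 0.4082
P(N ≥ n) = ρ^n = 0.4082^2 = 0.166604

Final: 0.166604


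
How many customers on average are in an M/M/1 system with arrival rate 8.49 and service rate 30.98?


ρ = λ/μ = 8.49/30.98 = 0.2740
L = ρ/(1−ρ) = 0.2740/(1 − 0.2740) = 0.2740/0.7260 = 0.3775

Final: 0.3775


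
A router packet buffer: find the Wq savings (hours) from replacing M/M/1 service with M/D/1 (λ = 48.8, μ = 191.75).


ρ = 48.8/191.75 = 0.2545
Wq(M/M/1) = ρ/(μ−λ) = 0.2545/142.95 = 0.001780 hr
Wq(M/D/1) = ρ/(2(μ−λ)) = 0.0008902 hr
Savings = 0.001780 − 0.0008902 = 0.0008902 hr

Final: 0.0008902 hr


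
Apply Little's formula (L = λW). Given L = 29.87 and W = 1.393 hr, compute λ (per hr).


λ = L/W = 29.87/1.393 = 21.4429 /hr

Final: 21.4429 /hr


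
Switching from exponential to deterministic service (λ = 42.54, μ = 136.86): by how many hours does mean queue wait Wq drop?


ρ = 42.54/136.86 = 0.3108
Wq(M/M/1) = ρ/(μ−λ) = 0.3108/94.32 = 0.003295 hr
Wq(M/D/1) = ρ/(2(μ−λ)) = 0.001648 hr
Savings = 0.003295 − 0.001648 = 0.001648 hr

Final: 0.001648 hr


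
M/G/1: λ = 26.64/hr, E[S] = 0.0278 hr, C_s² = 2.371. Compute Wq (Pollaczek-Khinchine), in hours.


ρ = λ·E[S] = 26.64·0.0278 = 0.7406
E[S²] = E[S]²(1+C_s²) = 0.0278²·(1+2.371) = 0.002605
Wq = λ·E[S²]/(2(1−ρ)) = 26.64·0.002605/(2·0.2594) = 0.13377 hr

Final: 0.13377 hr


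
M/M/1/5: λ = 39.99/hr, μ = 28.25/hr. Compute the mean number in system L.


ρ = 39.99/28.25 = 1.4156
L = ρ[1 − (K+1)ρ^K + Kρ^(K+1)] / [(1−ρ)(1−ρ^(K+1))]
Numerator: 1.4156·(1 − 6·5.684140 + 5·8.046328) = 10.088520
Denominator: (-0.4156)·(-7.046328) = 2.928279
L = 10.088520/2.928279 = 3.4452

Final: 3.4452


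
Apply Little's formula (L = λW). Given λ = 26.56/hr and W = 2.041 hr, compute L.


L = λW = 26.56·2.041 = 54.2090

Final: 54.2090


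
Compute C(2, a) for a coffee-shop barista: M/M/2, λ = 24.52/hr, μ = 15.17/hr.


a = λ/μ = 1.6163; ρ = a/2 = 0.8082
P₀ = 0.106088 (from M/M/c formula)
C(c,a) = [a^c/(c!(1−ρ))]·P₀ = [2.61258/(2·0.1918)]·0.106088
= 6.80977·0.106088 = 0.722436

Final: 0.722436


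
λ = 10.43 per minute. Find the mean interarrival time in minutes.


Mean interarrival time = 1/λ = 1/10.43 minute = 0.09588 minute
In minutes: 0.09588 × 1 = 0.09588 min

Final: 0.09588 min


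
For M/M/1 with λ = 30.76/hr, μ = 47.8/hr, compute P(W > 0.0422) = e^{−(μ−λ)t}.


W ~ Exponential(μ−λ) for M/M/1.
μ − λ = 47.8 − 30.76 = 17.0400
P(W > t) = e^{−(μ−λ)t} = e^{−0.7191} = 0.487196

Final: 0.487196


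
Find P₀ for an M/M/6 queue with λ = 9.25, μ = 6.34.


a = λ/μ = 9.25/6.34 = 1.4590; ρ = a/c = 0.2432
Σ_{k=0}^{5} a^k/k! (terms k=0..5) = 1.00000 + 1.45899 + 1.06433 + 0.51761 + 0.18880 + 0.05509 = 4.28482
Tail: a^6/(6!(1−ρ)) = 9.64528/(720·0.7568) = 0.01770
P₀ = 1/(4.28482 + 0.01770) = 1/4.30252 = 0.232422

Final: 0.232422


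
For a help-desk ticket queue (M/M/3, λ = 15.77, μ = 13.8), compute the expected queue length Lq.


a = λ/μ = 1.1428; ρ = a/3 = 0.3809
P₀ = 0.312749
Lq = P₀·a^c·ρ / (c!·(1−ρ)²) = 0.312749·1.49231·0.3809/(6·0.38326)
= 0.07731

Final: 0.07731


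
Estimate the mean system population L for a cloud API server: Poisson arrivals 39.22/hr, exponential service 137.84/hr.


ρ = λ/μ = 39.22/137.84 = 0.2845
L = ρ/(1−ρ) = 0.2845/(1 − 0.2845) = 0.2845/0.7155 = 0.3977

Final: 0.3977


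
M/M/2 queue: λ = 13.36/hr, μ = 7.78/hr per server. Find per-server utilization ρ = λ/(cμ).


ρ = λ/(cμ) = 13.36/(2·7.78) = 13.36/15.56 = 0.8586

Final: 0.8586


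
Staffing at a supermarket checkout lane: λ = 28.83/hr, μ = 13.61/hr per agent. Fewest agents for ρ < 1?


Stability requires cμ > λ ⇔ c > λ/μ.
λ/μ = 28.83/13.61 = 2.1183
Minimum integer c = ⌊2.1183⌋ + 1 = 3
Check: 3·13.61 = 40.83 > 28.83, while 2·13.61 = 27.22 ≤ 28.83

Final: 3 servers


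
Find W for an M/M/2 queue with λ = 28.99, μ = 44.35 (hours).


a = 0.6537; ρ = 0.3268; P₀ = 0.507350
Lq = P₀·a^c·ρ/(c!(1−ρ)²) = 0.07817
Wq = Lq/λ = 0.07817/28.99 = 0.002697 hr
W = Wq + 1/μ = 0.002697 + 0.02255 = 0.02524 hr

Final: 0.02524 hr


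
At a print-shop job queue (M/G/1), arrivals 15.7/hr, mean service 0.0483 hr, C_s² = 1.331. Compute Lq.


ρ = λ·E[S] = 15.7·0.0483 = 0.7583
Lq = ρ²(1+C_s²)/(2(1−ρ)) = 0.5750·(1+1.331)/(2·0.2417)
= 0.5750·2.3310/0.4834 = 2.77298

Final: 2.77298


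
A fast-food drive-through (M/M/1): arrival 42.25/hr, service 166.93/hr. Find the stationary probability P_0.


ρ = 42.25/166.93 = 0.2531
P_n = (1−ρ)·ρ^n = (1 − 0.2531)·0.2531^0 = 0.7469·1.000000 = 0.746900

Final: 0.746900


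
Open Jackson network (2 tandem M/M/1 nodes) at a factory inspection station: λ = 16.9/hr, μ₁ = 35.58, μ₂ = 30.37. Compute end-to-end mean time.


Each node sees arrival rate λ = 16.9/hr (tandem ⇒ throughput preserved).
W₁ = 1/(μ₁−λ) = 1/(35.58−16.9) = 0.05353 hr
W₂ = 1/(μ₂−λ) = 1/(30.37−16.9) = 0.07424 hr
W_total = W₁ + W₂ = 0.05353 + 0.07424 = 0.12777 hr

Final: 0.12777 hr


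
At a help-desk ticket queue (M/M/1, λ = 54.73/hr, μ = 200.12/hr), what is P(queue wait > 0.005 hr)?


ρ = 54.73/200.12 = 0.2735
P(Wq > t) = ρ·e^{−(μ−λ)t} = 0.2735·e^{−0.7270}
= 0.2735·0.483381 = 0.132198

Final: 0.132198


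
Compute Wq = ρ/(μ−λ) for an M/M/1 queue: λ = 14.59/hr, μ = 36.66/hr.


ρ = 14.59/36.66 = 0.3980
Wq = ρ/(μ−λ) = 0.3980/(36.66 − 14.59) = 0.3980/22.07 = 0.01803 hr

Final: 0.01803 hr


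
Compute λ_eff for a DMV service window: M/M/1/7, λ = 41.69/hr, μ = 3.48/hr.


ρ = 11.9799; P_K = (1−ρ)ρ^7/(1−ρ^8) = 0.916527
λ_eff = λ(1 − P_K) = 41.69·(1 − 0.916527) = 41.69·0.083473 = 3.4800 /hr

Final: 3.4800 /hr


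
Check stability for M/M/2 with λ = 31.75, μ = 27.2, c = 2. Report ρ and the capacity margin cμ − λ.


Total capacity cμ = 2·27.2 = 54.40/hr
ρ = λ/(cμ) = 31.75/54.40 = 0.5836
Stable ⇔ ρ < 1: YES
Spare capacity = cμ − λ = 54.40 − 31.75 = 22.65/hr

Final: ρ = 0.5836; stable; margin = 22.65/hr


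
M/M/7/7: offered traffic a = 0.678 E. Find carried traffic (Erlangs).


B(7,0.678) = 0.000006633 (Erlang-B)
Carried load = a(1 − B) = 0.678·(1 − 0.000006633) = 0.678·0.999993 = 0.6780 E

Final: 0.6780 Erlangs


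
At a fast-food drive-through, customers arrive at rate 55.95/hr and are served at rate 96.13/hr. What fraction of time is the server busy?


ρ = λ/μ = 55.95/96.13 = 0.5820

Final: 0.5820


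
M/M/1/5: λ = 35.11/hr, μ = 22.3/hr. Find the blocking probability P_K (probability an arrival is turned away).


ρ = λ/μ = 35.11/22.3 = 1.5744
P_K = (1−ρ)ρ^K/(1−ρ^(K+1)) = (-0.5744·9.674529)/(1 − 15.231960)
= -5.557431/-14.231960 = 0.390490

Final: 0.390490


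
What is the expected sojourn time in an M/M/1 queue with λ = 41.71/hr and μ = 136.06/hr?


W = 1/(μ−λ) = 1/(136.06 − 41.71) = 1/94.35 = 0.01060 hr

Final: 0.01060 hr


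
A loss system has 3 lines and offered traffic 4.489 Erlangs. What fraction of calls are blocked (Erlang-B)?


B(c,a) = (a^c/c!) / Σ_{k=0}^{c} a^k/k!
a^3/3! = 15.076397
Σ terms (k=0..3): 1.00000 + 4.48900 + 10.07556 + 15.07640 = 30.640958
B = 15.076397/30.640958 = 0.492034

Final: 0.492034


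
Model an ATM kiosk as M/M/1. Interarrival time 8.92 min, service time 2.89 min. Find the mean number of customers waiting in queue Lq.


λ = 60/8.92 = 6.7265 /hr
μ = 60/2.89 = 20.7612 /hr
ρ = λ/μ = 6.7265/20.7612 = 0.3240
Lq = ρ²/(1−ρ) = 0.1050/0.6760 = 0.1553

Final: 0.1553


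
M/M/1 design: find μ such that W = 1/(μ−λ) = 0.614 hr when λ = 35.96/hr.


W = 1/(μ−λ) ⇒ μ − λ = 1/W = 1/0.614 = 1.6287
μ = λ + 1/W = 35.96 + 1.6287 = 37.5887 per hr

Final: 37.5887 /hr


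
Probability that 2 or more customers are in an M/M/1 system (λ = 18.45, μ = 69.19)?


ρ = 18.45/69.19 = 0.2667
P(N ≥ n) = ρ^n = 0.2667^2 = 0.071106

Final: 0.071106


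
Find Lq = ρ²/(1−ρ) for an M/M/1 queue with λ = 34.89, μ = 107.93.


ρ = 34.89/107.93 = 0.3233
Lq = ρ²/(1−ρ) = 0.1045/0.6767 = 0.1544

Final: 0.1544


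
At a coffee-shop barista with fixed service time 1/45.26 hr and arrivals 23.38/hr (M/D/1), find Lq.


ρ = 23.38/45.26 = 0.5166
M/D/1: Lq = ρ²/(2(1−ρ)) = 0.2668/(2·0.4834) = 0.27599

Final: 0.27599


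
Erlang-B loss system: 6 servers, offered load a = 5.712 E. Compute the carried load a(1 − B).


B(6,5.712) = 0.244432 (Erlang-B)
Carried load = a(1 − B) = 5.712·(1 − 0.244432) = 5.712·0.755568 = 4.3158 E

Final: 4.3158 Erlangs


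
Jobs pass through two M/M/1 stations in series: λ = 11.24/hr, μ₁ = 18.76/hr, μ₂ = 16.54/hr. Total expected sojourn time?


Each node sees arrival rate λ = 11.24/hr (tandem ⇒ throughput preserved).
W₁ = 1/(μ₁−λ) = 1/(18.76−11.24) = 0.13298 hr
W₂ = 1/(μ₂−λ) = 1/(16.54−11.24) = 0.18868 hr
W_total = W₁ + W₂ = 0.13298 + 0.18868 = 0.32166 hr

Final: 0.32166 hr


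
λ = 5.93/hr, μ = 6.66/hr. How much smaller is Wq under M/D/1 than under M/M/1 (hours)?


ρ = 5.93/6.66 = 0.8904
Wq(M/M/1) = ρ/(μ−λ) = 0.8904/0.7300 = 1.21971 hr
Wq(M/D/1) = ρ/(2(μ−λ)) = 0.60986 hr
Savings = 1.21971 − 0.60986 = 0.60986 hr

Final: 0.60986 hr


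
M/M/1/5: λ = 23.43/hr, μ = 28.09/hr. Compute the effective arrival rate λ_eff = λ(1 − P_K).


ρ = 0.8341; P_K = (1−ρ)ρ^5/(1−ρ^6) = 0.100988
λ_eff = λ(1 − P_K) = 23.43·(1 − 0.100988) = 23.43·0.899012 = 21.0639 /hr

Final: 21.0639 /hr


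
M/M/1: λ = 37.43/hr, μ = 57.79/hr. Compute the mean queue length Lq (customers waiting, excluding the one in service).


ρ = 37.43/57.79 = 0.6477
Lq = ρ²/(1−ρ) = 0.4195/0.3523 = 1.1907

Final: 1.1907


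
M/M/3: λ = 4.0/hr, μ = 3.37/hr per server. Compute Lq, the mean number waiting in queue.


a = λ/μ = 1.1869; ρ = a/3 = 0.3956
P₀ = 0.298283
Lq = P₀·a^c·ρ / (c!·(1−ρ)²) = 0.298283·1.67221·0.3956/(6·0.36524)
= 0.09005

Final: 0.09005


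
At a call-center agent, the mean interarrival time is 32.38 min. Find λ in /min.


λ = 1/(interarrival time) in consistent units.
1 minute = 1 min, so λ = 1/32.38 = 0.03088 per minute

Final: 0.03088 /min


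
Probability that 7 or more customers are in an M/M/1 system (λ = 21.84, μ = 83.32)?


ρ = 21.84/83.32 = 0.2621
P(N ≥ n) = ρ^n = 0.2621^7 = 0.00008502

Final: 0.00008502


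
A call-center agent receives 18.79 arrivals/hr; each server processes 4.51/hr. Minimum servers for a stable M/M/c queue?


Stability requires cμ > λ ⇔ c > λ/μ.
λ/μ = 18.79/4.51 = 4.1663
Minimum integer c = ⌊4.1663⌋ + 1 = 5
Check: 5·4.51 = 22.55 > 18.79, while 4·4.51 = 18.04 ≤ 18.79

Final: 5 servers


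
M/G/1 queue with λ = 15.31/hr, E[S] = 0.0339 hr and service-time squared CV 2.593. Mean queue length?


ρ = λ·E[S] = 15.31·0.0339 = 0.5190
Lq = ρ²(1+C_s²)/(2(1−ρ)) = 0.2694·(1+2.593)/(2·0.4810)
= 0.2694·3.5930/0.9620 = 1.00610

Final: 1.00610


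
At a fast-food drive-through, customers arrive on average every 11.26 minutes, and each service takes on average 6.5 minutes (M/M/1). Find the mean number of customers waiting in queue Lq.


λ = 60/11.26 = 5.3286 /hr
μ = 60/6.5 = 9.2308 /hr
ρ = λ/μ = 5.3286/9.2308 = 0.5773
Lq = ρ²/(1−ρ) = 0.3332/0.4227 = 0.7883

Final: 0.7883


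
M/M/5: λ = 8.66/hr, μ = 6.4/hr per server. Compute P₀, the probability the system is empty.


a = λ/μ = 8.66/6.4 = 1.3531; ρ = a/c = 0.2706
Σ_{k=0}^{4} a^k/k! (terms k=0..4) = 1.00000 + 1.35312 + 0.91547 + 0.41292 + 0.13968 = 3.82120
Tail: a^5/(5!(1−ρ)) = 4.53617/(120·0.7294) = 0.05183
P₀ = 1/(3.82120 + 0.05183) = 1/3.87302 = 0.258196

Final: 0.258196


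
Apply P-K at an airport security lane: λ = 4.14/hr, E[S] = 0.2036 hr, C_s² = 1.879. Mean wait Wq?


ρ = λ·E[S] = 4.14·0.2036 = 0.8429
E[S²] = E[S]²(1+C_s²) = 0.2036²·(1+1.879) = 0.119343
Wq = λ·E[S²]/(2(1−ρ)) = 4.14·0.119343/(2·0.1571) = 1.57254 hr

Final: 1.57254 hr


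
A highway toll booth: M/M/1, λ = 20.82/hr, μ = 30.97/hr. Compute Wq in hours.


ρ = 20.82/30.97 = 0.6723
Wq = ρ/(μ−λ) = 0.6723/(30.97 − 20.82) = 0.6723/10.15 = 0.06623 hr

Final: 0.06623 hr


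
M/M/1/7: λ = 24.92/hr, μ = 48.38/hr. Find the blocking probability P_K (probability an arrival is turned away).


ρ = λ/μ = 24.92/48.38 = 0.5151
P_K = (1−ρ)ρ^K/(1−ρ^(K+1)) = (0.4849·0.009620)/(1 − 0.004955)
= 0.004665/0.995045 = 0.004688

Final: 0.004688


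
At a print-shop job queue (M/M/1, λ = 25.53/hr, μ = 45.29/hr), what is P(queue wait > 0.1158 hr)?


ρ = 25.53/45.29 = 0.5637
P(Wq > t) = ρ·e^{−(μ−λ)t} = 0.5637·e^{−2.2882}
= 0.5637·0.101448 = 0.057186

Final: 0.057186


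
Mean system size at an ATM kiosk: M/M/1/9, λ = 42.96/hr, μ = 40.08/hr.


ρ = 42.96/40.08 = 1.0719
L = ρ[1 − (K+1)ρ^K + Kρ^(K+1)] / [(1−ρ)(1−ρ^(K+1))]
Numerator: 1.0719·(1 − 10·1.867364 + 9·2.001546) = 0.364723
Denominator: (-0.07186)·(-1.001546) = 0.071967
L = 0.364723/0.071967 = 5.0679

Final: 5.0679


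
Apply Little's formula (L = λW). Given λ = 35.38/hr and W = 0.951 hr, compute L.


L = λW = 35.38·0.951 = 33.6464

Final: 33.6464


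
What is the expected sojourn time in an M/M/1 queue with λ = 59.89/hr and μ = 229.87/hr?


W = 1/(μ−λ) = 1/(229.87 − 59.89) = 1/169.98 = 0.005883 hr

Final: 0.005883 hr


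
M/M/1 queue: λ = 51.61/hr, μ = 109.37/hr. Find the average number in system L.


ρ = λ/μ = 51.61/109.37 = 0.4719
L = ρ/(1−ρ) = 0.4719/(1 − 0.4719) = 0.4719/0.5281 = 0.8935

Final: 0.8935


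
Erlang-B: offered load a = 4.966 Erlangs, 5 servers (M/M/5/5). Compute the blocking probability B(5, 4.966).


B(c,a) = (a^c/c!) / Σ_{k=0}^{c} a^k/k!
a^5/5! = 25.168210
Σ terms (k=0..5): 1.00000 + 4.96600 + 12.33058 + 20.41122 + 25.34053 + 25.16821 = 89.216530
B = 25.168210/89.216530 = 0.282103

Final: 0.282103


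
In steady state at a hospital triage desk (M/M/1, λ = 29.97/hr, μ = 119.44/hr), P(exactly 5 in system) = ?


ρ = 29.97/119.44 = 0.2509
P_n = (1−ρ)·ρ^n = (1 − 0.2509)·0.2509^5 = 0.7491·0.0009947 = 0.0007451

Final: 0.0007451


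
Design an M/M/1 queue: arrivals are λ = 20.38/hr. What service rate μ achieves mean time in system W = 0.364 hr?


W = 1/(μ−λ) ⇒ μ − λ = 1/W = 1/0.364 = 2.7473
μ = λ + 1/W = 20.38 + 2.7473 = 23.1273 per hr

Final: 23.1273 /hr


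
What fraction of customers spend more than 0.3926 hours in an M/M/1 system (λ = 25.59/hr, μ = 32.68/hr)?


W ~ Exponential(μ−λ) for M/M/1.
μ − λ = 32.68 − 25.59 = 7.0900
P(W > t) = e^{−(μ−λ)t} = e^{−2.7835} = 0.061820

Final: 0.061820


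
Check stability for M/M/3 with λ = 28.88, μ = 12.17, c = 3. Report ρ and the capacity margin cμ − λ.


Total capacity cμ = 3·12.17 = 36.51/hr
ρ = λ/(cμ) = 28.88/36.51 = 0.7910
Stable ⇔ ρ < 1: YES
Spare capacity = cμ − λ = 36.51 − 28.88 = 7.63/hr

Final: ρ = 0.7910; stable; margin = 7.63/hr


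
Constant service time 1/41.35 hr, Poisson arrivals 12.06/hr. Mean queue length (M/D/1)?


ρ = 12.06/41.35 = 0.2917
M/D/1: Lq = ρ²/(2(1−ρ)) = 0.08506/(2·0.7083) = 0.06004

Final: 0.06004


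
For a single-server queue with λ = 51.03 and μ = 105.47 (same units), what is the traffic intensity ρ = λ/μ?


ρ = λ/μ = 51.03/105.47 = 0.4838

Final: 0.4838


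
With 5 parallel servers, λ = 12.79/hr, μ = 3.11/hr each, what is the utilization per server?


ρ = λ/(cμ) = 12.79/(5·3.11) = 12.79/15.55 = 0.8225

Final: 0.8225


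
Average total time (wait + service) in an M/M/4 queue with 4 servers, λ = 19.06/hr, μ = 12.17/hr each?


a = 1.5661; ρ = 0.3915; P₀ = 0.206408
Lq = P₀·a^c·ρ/(c!(1−ρ)²) = 0.05472
Wq = Lq/λ = 0.05472/19.06 = 0.002871 hr
W = Wq + 1/μ = 0.002871 + 0.08217 = 0.08504 hr

Final: 0.08504 hr


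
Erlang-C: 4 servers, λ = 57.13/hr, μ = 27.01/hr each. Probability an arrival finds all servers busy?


a = λ/μ = 2.1151; ρ = a/4 = 0.5288
P₀ = 0.114956 (from M/M/c formula)
C(c,a) = [a^c/(c!(1−ρ))]·P₀ = [20.01514/(24·0.4712)]·0.114956
= 1.76982·0.114956 = 0.203451

Final: 0.203451


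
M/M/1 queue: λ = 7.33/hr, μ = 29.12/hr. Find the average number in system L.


ρ = λ/μ = 7.33/29.12 = 0.2517
L = ρ/(1−ρ) = 0.2517/(1 − 0.2517) = 0.2517/0.7483 = 0.3364

Final: 0.3364


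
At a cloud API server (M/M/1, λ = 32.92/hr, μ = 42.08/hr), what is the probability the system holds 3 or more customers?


ρ = 32.92/42.08 = 0.7823
P(N ≥ n) = ρ^n = 0.7823^3 = 0.478798

Final: 0.478798


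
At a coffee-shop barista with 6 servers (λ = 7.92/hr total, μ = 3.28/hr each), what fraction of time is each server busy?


ρ = λ/(cμ) = 7.92/(6·3.28) = 7.92/19.68 = 0.4024

Final: 0.4024


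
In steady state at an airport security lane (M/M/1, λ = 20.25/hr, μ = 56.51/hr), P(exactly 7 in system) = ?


ρ = 20.25/56.51 = 0.3583
P_n = (1−ρ)·ρ^n = (1 − 0.3583)·0.3583^7 = 0.6417·0.0007587 = 0.0004869

Final: 0.0004869


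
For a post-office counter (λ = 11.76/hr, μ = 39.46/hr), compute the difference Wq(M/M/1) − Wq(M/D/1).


ρ = 11.76/39.46 = 0.2980
Wq(M/M/1) = ρ/(μ−λ) = 0.2980/27.70 = 0.01076 hr
Wq(M/D/1) = ρ/(2(μ−λ)) = 0.005379 hr
Savings = 0.01076 − 0.005379 = 0.005379 hr

Final: 0.005379 hr


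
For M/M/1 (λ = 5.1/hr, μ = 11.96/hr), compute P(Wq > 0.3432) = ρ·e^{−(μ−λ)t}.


ρ = 5.1/11.96 = 0.4264
P(Wq > t) = ρ·e^{−(μ−λ)t} = 0.4264·e^{−2.3544}
= 0.4264·0.094955 = 0.040491

Final: 0.040491


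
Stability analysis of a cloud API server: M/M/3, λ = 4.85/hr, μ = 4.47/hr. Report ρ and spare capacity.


Total capacity cμ = 3·4.47 = 13.41/hr
ρ = λ/(cμ) = 4.85/13.41 = 0.3617
Stable ⇔ ρ < 1: YES
Spare capacity = cμ − λ = 13.41 − 4.85 = 8.56/hr

Final: ρ = 0.3617; stable; margin = 8.56/hr
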